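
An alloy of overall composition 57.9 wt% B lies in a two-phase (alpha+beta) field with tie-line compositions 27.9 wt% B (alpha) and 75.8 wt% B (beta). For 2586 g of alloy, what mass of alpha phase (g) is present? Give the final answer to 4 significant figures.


f_alpha = (C_beta - C0) / (C_beta - C_alpha)
f_alpha = (75.8 - 57.9) / (75.8 - 27.9) = 0.373695
m_alpha = f_alpha * m_total = 0.373695 * 2586 = 966.4 g


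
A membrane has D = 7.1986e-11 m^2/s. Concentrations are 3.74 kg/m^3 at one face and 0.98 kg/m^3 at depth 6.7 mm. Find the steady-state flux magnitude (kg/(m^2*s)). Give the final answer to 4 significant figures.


J = -D * (dC/dx) = D * (C1 - C2) / dx
J = 7.1986e-11 * (3.74 - 0.98) / 6.7e-03
J = 2.965e-08 kg/(m^2*s)


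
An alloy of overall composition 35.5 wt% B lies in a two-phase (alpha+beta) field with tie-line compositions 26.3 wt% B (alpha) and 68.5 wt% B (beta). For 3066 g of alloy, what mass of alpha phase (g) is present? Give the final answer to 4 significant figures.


f_alpha = (C_beta - C0) / (C_beta - C_alpha)
f_alpha = (68.5 - 35.5) / (68.5 - 26.3) = 0.781991
m_alpha = f_alpha * m_total = 0.781991 * 3066 = 2398 g


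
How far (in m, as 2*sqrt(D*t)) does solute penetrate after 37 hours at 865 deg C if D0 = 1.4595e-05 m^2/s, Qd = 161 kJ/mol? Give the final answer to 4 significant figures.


Step 1: D = D0 * exp(-Qd/(R*T))
T = 1138.15 K
D = 1.4595e-05 * exp(-161e3 / (8.314 * 1138.15)) = 5.95592e-13 m^2/s
Step 2: L = 2*sqrt(D*t)
t = 37 h = 133200 s
L = 2*sqrt(5.95592e-13 * 133200) = 5.633e-04 m


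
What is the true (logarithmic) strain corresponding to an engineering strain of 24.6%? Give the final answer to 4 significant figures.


epsilon_true = ln(1 + epsilon_eng)
epsilon_true = ln(1 + 0.246)
epsilon_true = 0.2199


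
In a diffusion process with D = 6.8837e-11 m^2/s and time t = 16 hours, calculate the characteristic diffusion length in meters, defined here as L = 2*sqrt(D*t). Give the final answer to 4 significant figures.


t = 16 hr = 57600 s
Diffusion length = 2*sqrt(D*t)
= 2*sqrt(6.8837e-11 * 57600)
= 3.982e-03 m


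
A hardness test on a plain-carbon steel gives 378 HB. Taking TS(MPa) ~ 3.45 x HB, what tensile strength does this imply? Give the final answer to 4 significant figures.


TS (MPa) = 3.45 * HB
TS = 3.45 * 378
TS = 1304 MPa


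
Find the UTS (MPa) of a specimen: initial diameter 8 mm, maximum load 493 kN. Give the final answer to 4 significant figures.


A0 = pi*(d/2)^2 = pi*(8/2)^2 = 50.2655 mm^2
UTS = F_max / A0 = 493*1000 / 50.2655
UTS = 9808 MPa


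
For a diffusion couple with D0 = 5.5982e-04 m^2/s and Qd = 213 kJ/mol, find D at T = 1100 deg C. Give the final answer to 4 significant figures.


D = D0 * exp(-Qd / (R*T))
T = 1373.15 K
D = 5.5982e-04 * exp(-213e3 / (8.314 * 1373.15))
D = 4.418e-12 m^2/s


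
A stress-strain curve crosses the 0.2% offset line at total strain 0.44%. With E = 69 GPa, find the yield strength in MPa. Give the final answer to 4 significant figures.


Offset strain = 0.002
Elastic strain at yield = total_strain - offset = 4.4e-03 - 0.002 = 2.4e-03
sigma_y = E * elastic_strain = 69000 * 2.4e-03
sigma_y = 165.6 MPa


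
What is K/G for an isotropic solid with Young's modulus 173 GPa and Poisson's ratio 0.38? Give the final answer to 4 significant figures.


G = E / (2*(1+nu))
G = 173 / (2*(1+0.38)) = 62.6812 GPa
K = E / (3*(1-2*nu))
K = 173 / (3*(1-2*0.38)) = 240.278 GPa
K/G = 240.278 / 62.6812 = 3.833


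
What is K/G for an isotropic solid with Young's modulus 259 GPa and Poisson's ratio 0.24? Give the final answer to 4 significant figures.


G = E / (2*(1+nu))
G = 259 / (2*(1+0.24)) = 104.435 GPa
K = E / (3*(1-2*nu))
K = 259 / (3*(1-2*0.24)) = 166.026 GPa
K/G = 166.026 / 104.435 = 1.59


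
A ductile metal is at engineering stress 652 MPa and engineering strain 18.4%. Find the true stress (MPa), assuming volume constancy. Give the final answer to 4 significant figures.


sigma_true = sigma_eng * (1 + epsilon_eng)
sigma_true = 652 * (1 + 0.184)
sigma_true = 772 MPa


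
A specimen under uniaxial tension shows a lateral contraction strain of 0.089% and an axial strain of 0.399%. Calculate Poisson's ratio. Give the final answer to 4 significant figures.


nu = -epsilon_lat / epsilon_axial
Lateral strain is contraction (negative), so using magnitudes:
nu = 0.089 / 0.399
nu = 0.2231


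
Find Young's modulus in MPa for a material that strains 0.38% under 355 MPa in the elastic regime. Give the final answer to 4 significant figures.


E = sigma / epsilon
epsilon = 0.38% = 3.8e-03
E = 355 / 3.8e-03
E = 93420 MPa


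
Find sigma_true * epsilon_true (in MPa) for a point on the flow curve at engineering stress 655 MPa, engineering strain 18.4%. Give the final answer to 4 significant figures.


sigma_true = sigma_eng * (1 + epsilon_eng)
sigma_true = 655 * (1 + 0.184) = 775.52 MPa
epsilon_true = ln(1 + epsilon_eng)
epsilon_true = ln(1 + 0.184) = 0.168899
sigma_true * epsilon_true = 775.52 * 0.168899 = 131 MPa


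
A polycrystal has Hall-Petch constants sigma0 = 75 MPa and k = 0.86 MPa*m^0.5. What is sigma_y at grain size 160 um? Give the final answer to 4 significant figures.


sigma_y = sigma0 + k / sqrt(d)
d = 160 um = 1.6e-04 m
sigma_y = 75 + 0.86 / sqrt(1.6e-04)
sigma_y = 143 MPa


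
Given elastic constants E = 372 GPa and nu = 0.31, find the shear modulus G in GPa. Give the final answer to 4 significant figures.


G = E / (2*(1+nu))
G = 372 / (2*(1+0.31))
G = 142 GPa


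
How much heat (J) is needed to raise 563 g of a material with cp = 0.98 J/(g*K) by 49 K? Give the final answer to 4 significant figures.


Q = m * cp * dT
Q = 563 * 0.98 * 49
Q = 27040 J


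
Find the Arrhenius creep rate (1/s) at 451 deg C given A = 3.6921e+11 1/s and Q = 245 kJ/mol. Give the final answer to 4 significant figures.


rate = A * exp(-Q / (R*T))
T = 451 + 273.15 = 724.15 K
rate = 3.6921e+11 * exp(-245e3 / (8.314 * 724.15))
rate = 7.838e-07 1/s


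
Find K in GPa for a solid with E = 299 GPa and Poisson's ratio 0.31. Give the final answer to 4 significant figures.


K = E / (3*(1-2*nu))
K = 299 / (3*(1-2*0.31))
K = 262.3 GPa


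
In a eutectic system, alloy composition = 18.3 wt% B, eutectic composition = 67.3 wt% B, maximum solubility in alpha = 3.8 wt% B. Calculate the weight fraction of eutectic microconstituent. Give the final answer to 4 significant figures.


f_primary = (C_e - C0) / (C_e - C_alpha_max)
f_primary = (67.3 - 18.3) / (67.3 - 3.8)
f_primary = 0.771654
f_eutectic = 1 - 0.771654 = 0.2283


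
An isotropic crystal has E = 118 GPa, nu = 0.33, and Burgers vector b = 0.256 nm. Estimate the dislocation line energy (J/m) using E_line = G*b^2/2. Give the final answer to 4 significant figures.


Step 1: G = E / (2*(1+nu))
G = 118 / (2*(1+0.33)) = 44.3609 GPa = 4.43609e+10 Pa
Step 2: E_line = G*b^2/2
b = 0.256 nm = 2.56e-10 m
E_line = 0.5 * 4.43609e+10 * (2.56e-10)^2 = 1.454e-09 J/m


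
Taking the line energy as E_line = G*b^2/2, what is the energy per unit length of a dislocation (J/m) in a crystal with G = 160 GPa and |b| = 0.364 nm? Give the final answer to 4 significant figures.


E = G*b^2/2
b = 0.364 nm = 3.64e-10 m
G = 160 GPa = 1.6e+11 Pa
E = 0.5 * 1.6e+11 * (3.64e-10)^2
E = 1.06e-08 J/m


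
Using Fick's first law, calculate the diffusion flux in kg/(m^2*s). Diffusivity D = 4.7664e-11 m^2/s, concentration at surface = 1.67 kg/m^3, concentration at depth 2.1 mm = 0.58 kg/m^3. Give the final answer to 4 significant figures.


J = -D * (dC/dx) = D * (C1 - C2) / dx
J = 4.7664e-11 * (1.67 - 0.58) / 2.1e-03
J = 2.474e-08 kg/(m^2*s)


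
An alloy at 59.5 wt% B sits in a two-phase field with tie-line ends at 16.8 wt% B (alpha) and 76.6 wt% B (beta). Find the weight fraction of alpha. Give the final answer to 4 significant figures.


f_alpha = (C_beta - C0) / (C_beta - C_alpha)
f_alpha = (76.6 - 59.5) / (76.6 - 16.8)
f_alpha = 0.286


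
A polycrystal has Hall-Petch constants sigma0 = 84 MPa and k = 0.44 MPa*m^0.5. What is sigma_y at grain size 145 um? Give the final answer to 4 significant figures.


sigma_y = sigma0 + k / sqrt(d)
d = 145 um = 1.45e-04 m
sigma_y = 84 + 0.44 / sqrt(1.45e-04)
sigma_y = 120.5 MPa


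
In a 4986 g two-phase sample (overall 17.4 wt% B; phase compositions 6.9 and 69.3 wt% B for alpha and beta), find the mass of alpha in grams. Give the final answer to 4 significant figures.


f_alpha = (C_beta - C0) / (C_beta - C_alpha)
f_alpha = (69.3 - 17.4) / (69.3 - 6.9) = 0.831731
m_alpha = f_alpha * m_total = 0.831731 * 4986 = 4147 g


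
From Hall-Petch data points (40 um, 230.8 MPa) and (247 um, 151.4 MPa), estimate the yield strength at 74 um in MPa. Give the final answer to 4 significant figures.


sigma_y = sigma0 + k / sqrt(d)
1/sqrt(d1) = 1/sqrt(4e-05) = 158.114;  1/sqrt(d2) = 63.6285
k = (sigma1 - sigma2) / (1/sqrt(d1) - 1/sqrt(d2)) = (230.8 - 151.4) / (158.114 - 63.6285) = 0.840341 MPa*m^0.5
sigma0 = sigma1 - k/sqrt(d1) = 230.8 - 0.840341*158.114 = 97.9304 MPa
sigma_y(d3) = 97.9304 + 0.840341 / sqrt(7.4e-05) = 195.6 MPa


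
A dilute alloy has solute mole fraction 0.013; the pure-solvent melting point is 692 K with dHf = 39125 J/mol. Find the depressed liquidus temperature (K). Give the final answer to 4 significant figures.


dT = R*Tm^2*x / dHf
dT = 8.314 * 692^2 * 0.013 / 39125
dT = 1.32285 K
T_new = 692 - 1.32285 = 690.7 K


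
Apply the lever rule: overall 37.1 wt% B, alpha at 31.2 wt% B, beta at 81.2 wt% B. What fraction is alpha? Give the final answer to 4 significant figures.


f_alpha = (C_beta - C0) / (C_beta - C_alpha)
f_alpha = (81.2 - 37.1) / (81.2 - 31.2)
f_alpha = 0.882


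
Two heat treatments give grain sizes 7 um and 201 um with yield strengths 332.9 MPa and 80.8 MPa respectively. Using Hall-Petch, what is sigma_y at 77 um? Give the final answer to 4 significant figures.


sigma_y = sigma0 + k / sqrt(d)
1/sqrt(d1) = 1/sqrt(7e-06) = 377.964;  1/sqrt(d2) = 70.5346
k = (sigma1 - sigma2) / (1/sqrt(d1) - 1/sqrt(d2)) = (332.9 - 80.8) / (377.964 - 70.5346) = 0.820024 MPa*m^0.5
sigma0 = sigma1 - k/sqrt(d1) = 332.9 - 0.820024*377.964 = 22.9599 MPa
sigma_y(d3) = 22.9599 + 0.820024 / sqrt(7.7e-05) = 116.4 MPa


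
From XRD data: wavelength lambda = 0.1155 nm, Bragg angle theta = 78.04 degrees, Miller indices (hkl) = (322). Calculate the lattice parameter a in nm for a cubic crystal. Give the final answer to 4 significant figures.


d = lambda / (2*sin(theta))
d = 0.1155 / (2*sin(78.04 deg))
d = 0.0590314 nm
a = d * sqrt(h^2+k^2+l^2) = 0.0590314 * sqrt(17)
a = 0.2434 nm


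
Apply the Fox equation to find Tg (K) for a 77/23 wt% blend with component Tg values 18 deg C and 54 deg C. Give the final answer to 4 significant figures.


1/Tg = w1/Tg1 + w2/Tg2 (in Kelvin)
Tg1 = 291.15 K, Tg2 = 327.15 K
1/Tg = 0.77/291.15 + 0.23/327.15
Tg = 298.7 K


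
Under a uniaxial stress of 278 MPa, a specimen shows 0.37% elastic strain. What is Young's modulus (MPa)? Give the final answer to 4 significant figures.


E = sigma / epsilon
epsilon = 0.37% = 3.7e-03
E = 278 / 3.7e-03
E = 75140 MPa


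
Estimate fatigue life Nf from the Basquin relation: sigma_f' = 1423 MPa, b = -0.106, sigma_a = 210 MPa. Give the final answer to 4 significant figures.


sigma_a = sigma_f' * (2*Nf)^b
2*Nf = (sigma_a / sigma_f')^(1/b)
2*Nf = (210 / 1423)^(1/-0.106)
2*Nf = 6.91014e+07
Nf = 3.455e+07 cycles


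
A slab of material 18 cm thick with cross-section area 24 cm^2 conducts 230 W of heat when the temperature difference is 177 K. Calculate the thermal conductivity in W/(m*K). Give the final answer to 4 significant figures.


k = Q*L / (A*dT)
L = 0.18 m, A = 2.4e-03 m^2
k = 230 * 0.18 / (2.4e-03 * 177)
k = 97.46 W/(m*K)


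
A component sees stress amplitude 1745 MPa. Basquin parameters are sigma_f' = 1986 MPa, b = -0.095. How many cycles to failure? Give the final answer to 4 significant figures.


sigma_a = sigma_f' * (2*Nf)^b
2*Nf = (sigma_a / sigma_f')^(1/b)
2*Nf = (1745 / 1986)^(1/-0.095)
2*Nf = 3.90309
Nf = 1.952 cycles


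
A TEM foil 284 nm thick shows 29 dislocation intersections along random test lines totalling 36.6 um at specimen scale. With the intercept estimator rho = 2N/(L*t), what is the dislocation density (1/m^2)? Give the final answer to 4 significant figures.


rho = 2N / (L * t)
L = 36.6 um = 3.66e-05 m, t = 284 nm = 2.84e-07 m
rho = 2 * 29 / (3.66e-05 * 2.84e-07)
rho = 5.58e+12 1/m^2


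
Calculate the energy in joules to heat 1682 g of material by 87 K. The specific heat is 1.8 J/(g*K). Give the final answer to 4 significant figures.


Q = m * cp * dT
Q = 1682 * 1.8 * 87
Q = 263400 J


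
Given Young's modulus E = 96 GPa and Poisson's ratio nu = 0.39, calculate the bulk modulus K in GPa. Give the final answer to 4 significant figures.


K = E / (3*(1-2*nu))
K = 96 / (3*(1-2*0.39))
K = 145.5 GPa


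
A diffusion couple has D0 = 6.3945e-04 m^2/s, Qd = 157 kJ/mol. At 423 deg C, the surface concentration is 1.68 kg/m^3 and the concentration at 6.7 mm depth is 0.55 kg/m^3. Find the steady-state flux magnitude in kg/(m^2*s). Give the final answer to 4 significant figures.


Step 1: D = D0 * exp(-Qd/(R*T))
T = 423 + 273.15 = 696.15 K
D = 6.3945e-04 * exp(-157e3 / (8.314 * 696.15)) = 1.05951e-15 m^2/s
Step 2: J = D * (C1 - C2) / dx
J = 1.05951e-15 * (1.68 - 0.55) / 6.7e-03
J = 1.787e-13 kg/(m^2*s)


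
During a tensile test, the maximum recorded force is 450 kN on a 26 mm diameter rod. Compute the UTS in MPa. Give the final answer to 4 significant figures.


A0 = pi*(d/2)^2 = pi*(26/2)^2 = 530.929 mm^2
UTS = F_max / A0 = 450*1000 / 530.929
UTS = 847.6 MPa


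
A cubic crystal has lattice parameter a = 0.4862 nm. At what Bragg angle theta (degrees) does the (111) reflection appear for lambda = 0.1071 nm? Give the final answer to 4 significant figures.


d = a / sqrt(h^2+k^2+l^2)
d = 0.4862 / sqrt(3) = 0.280708 nm
lambda = 2*d*sin(theta)  =>  sin(theta) = lambda / (2*d)
sin(theta) = 0.1071 / (2 * 0.280708) = 0.190768
theta = 11 deg


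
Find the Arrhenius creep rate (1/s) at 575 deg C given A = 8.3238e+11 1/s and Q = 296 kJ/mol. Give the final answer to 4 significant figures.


rate = A * exp(-Q / (R*T))
T = 575 + 273.15 = 848.15 K
rate = 8.3238e+11 * exp(-296e3 / (8.314 * 848.15))
rate = 4.898e-07 1/s


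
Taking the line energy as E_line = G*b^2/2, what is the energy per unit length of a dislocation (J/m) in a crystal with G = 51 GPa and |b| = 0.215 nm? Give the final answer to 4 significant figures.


E = G*b^2/2
b = 0.215 nm = 2.15e-10 m
G = 51 GPa = 5.1e+10 Pa
E = 0.5 * 5.1e+10 * (2.15e-10)^2
E = 1.179e-09 J/m


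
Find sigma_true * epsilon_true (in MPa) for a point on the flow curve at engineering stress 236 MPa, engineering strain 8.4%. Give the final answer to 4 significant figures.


sigma_true = sigma_eng * (1 + epsilon_eng)
sigma_true = 236 * (1 + 0.084) = 255.824 MPa
epsilon_true = ln(1 + epsilon_eng)
epsilon_true = ln(1 + 0.084) = 0.0806579
sigma_true * epsilon_true = 255.824 * 0.0806579 = 20.63 MPa


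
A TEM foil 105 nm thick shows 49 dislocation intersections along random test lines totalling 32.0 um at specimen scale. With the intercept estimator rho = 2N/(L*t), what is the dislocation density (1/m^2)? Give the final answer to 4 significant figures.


rho = 2N / (L * t)
L = 32.0 um = 3.2e-05 m, t = 105 nm = 1.05e-07 m
rho = 2 * 49 / (3.2e-05 * 1.05e-07)
rho = 2.917e+13 1/m^2


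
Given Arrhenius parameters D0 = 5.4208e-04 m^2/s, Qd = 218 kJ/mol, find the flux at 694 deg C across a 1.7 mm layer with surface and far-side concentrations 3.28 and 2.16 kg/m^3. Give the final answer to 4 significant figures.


Step 1: D = D0 * exp(-Qd/(R*T))
T = 694 + 273.15 = 967.15 K
D = 5.4208e-04 * exp(-218e3 / (8.314 * 967.15)) = 9.11409e-16 m^2/s
Step 2: J = D * (C1 - C2) / dx
J = 9.11409e-16 * (3.28 - 2.16) / 1.7e-03
J = 6.005e-13 kg/(m^2*s)


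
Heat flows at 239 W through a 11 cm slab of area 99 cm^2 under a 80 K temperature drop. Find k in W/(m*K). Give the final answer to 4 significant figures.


k = Q*L / (A*dT)
L = 0.11 m, A = 9.9e-03 m^2
k = 239 * 0.11 / (9.9e-03 * 80)
k = 33.19 W/(m*K)


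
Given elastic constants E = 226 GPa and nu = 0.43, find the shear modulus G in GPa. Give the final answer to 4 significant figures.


G = E / (2*(1+nu))
G = 226 / (2*(1+0.43))
G = 79.02 GPa


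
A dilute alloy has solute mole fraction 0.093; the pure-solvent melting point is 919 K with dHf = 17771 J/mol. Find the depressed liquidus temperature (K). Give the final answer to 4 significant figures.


dT = R*Tm^2*x / dHf
dT = 8.314 * 919^2 * 0.093 / 17771
dT = 36.7462 K
T_new = 919 - 36.7462 = 882.3 K


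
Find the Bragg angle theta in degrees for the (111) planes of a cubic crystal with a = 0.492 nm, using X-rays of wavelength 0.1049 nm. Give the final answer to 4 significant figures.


d = a / sqrt(h^2+k^2+l^2)
d = 0.492 / sqrt(3) = 0.284056 nm
lambda = 2*d*sin(theta)  =>  sin(theta) = lambda / (2*d)
sin(theta) = 0.1049 / (2 * 0.284056) = 0.184646
theta = 10.64 deg


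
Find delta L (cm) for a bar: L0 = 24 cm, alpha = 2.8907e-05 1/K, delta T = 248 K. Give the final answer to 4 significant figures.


dL = L0 * alpha * dT
dL = 24 * 2.8907e-05 * 248
dL = 0.1721 cm


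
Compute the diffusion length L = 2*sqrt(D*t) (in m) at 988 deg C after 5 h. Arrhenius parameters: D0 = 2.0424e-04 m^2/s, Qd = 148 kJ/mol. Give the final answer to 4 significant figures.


Step 1: D = D0 * exp(-Qd/(R*T))
T = 1261.15 K
D = 2.0424e-04 * exp(-148e3 / (8.314 * 1261.15)) = 1.51362e-10 m^2/s
Step 2: L = 2*sqrt(D*t)
t = 5 h = 18000 s
L = 2*sqrt(1.51362e-10 * 18000) = 3.301e-03 m


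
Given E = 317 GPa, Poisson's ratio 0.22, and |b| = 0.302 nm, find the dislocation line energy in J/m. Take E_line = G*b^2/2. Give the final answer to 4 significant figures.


Step 1: G = E / (2*(1+nu))
G = 317 / (2*(1+0.22)) = 129.918 GPa = 1.29918e+11 Pa
Step 2: E_line = G*b^2/2
b = 0.302 nm = 3.02e-10 m
E_line = 0.5 * 1.29918e+11 * (3.02e-10)^2 = 5.925e-09 J/m


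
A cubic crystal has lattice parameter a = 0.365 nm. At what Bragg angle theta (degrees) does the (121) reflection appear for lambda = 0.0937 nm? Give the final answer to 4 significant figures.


d = a / sqrt(h^2+k^2+l^2)
d = 0.365 / sqrt(6) = 0.149011 nm
lambda = 2*d*sin(theta)  =>  sin(theta) = lambda / (2*d)
sin(theta) = 0.0937 / (2 * 0.149011) = 0.314407
theta = 18.33 deg


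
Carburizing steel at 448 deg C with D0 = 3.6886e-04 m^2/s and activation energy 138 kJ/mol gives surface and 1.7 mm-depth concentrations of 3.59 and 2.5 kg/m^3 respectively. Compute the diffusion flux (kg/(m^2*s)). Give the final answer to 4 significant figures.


Step 1: D = D0 * exp(-Qd/(R*T))
T = 448 + 273.15 = 721.15 K
D = 3.6886e-04 * exp(-138e3 / (8.314 * 721.15)) = 3.72243e-14 m^2/s
Step 2: J = D * (C1 - C2) / dx
J = 3.72243e-14 * (3.59 - 2.5) / 1.7e-03
J = 2.387e-11 kg/(m^2*s)


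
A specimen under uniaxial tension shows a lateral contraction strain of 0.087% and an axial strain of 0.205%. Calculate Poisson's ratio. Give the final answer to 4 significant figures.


nu = -epsilon_lat / epsilon_axial
Lateral strain is contraction (negative), so using magnitudes:
nu = 0.087 / 0.205
nu = 0.4244


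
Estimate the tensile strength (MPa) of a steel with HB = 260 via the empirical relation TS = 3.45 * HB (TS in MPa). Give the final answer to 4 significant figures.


TS (MPa) = 3.45 * HB
TS = 3.45 * 260
TS = 897 MPa


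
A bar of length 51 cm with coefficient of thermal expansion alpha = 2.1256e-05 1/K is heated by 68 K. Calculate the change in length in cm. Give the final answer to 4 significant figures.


dL = L0 * alpha * dT
dL = 51 * 2.1256e-05 * 68
dL = 0.07372 cm


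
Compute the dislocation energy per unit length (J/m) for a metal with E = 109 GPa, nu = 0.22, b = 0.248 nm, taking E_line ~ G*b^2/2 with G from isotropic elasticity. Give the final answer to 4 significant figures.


Step 1: G = E / (2*(1+nu))
G = 109 / (2*(1+0.22)) = 44.6721 GPa = 4.46721e+10 Pa
Step 2: E_line = G*b^2/2
b = 0.248 nm = 2.48e-10 m
E_line = 0.5 * 4.46721e+10 * (2.48e-10)^2 = 1.374e-09 J/m


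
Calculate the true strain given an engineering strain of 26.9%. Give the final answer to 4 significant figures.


epsilon_true = ln(1 + epsilon_eng)
epsilon_true = ln(1 + 0.269)
epsilon_true = 0.2382


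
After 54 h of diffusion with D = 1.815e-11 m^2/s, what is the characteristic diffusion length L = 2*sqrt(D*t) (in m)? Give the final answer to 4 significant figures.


t = 54 hr = 194400 s
Diffusion length = 2*sqrt(D*t)
= 2*sqrt(1.815e-11 * 194400)
= 3.757e-03 m


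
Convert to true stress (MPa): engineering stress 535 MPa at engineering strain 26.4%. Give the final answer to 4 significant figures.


sigma_true = sigma_eng * (1 + epsilon_eng)
sigma_true = 535 * (1 + 0.264)
sigma_true = 676.2 MPa


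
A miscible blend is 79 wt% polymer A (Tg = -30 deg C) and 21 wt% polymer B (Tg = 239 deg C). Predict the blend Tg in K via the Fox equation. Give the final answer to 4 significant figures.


1/Tg = w1/Tg1 + w2/Tg2 (in Kelvin)
Tg1 = 243.15 K, Tg2 = 512.15 K
1/Tg = 0.79/243.15 + 0.21/512.15
Tg = 273.3 K


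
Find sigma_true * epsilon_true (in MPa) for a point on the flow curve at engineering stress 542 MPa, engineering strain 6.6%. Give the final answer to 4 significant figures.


sigma_true = sigma_eng * (1 + epsilon_eng)
sigma_true = 542 * (1 + 0.066) = 577.772 MPa
epsilon_true = ln(1 + epsilon_eng)
epsilon_true = ln(1 + 0.066) = 0.0639133
sigma_true * epsilon_true = 577.772 * 0.0639133 = 36.93 MPa


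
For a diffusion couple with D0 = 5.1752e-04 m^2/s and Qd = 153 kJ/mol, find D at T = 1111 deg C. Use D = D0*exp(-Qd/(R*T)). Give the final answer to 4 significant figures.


D = D0 * exp(-Qd / (R*T))
T = 1384.15 K
D = 5.1752e-04 * exp(-153e3 / (8.314 * 1384.15))
D = 8.707e-10 m^2/s


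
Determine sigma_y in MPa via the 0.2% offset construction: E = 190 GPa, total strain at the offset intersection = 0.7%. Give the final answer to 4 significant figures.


Offset strain = 0.002
Elastic strain at yield = total_strain - offset = 7e-03 - 0.002 = 5e-03
sigma_y = E * elastic_strain = 190000 * 5e-03
sigma_y = 950 MPa


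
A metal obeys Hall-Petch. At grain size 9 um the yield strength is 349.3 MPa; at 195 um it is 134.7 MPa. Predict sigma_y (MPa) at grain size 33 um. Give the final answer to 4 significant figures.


sigma_y = sigma0 + k / sqrt(d)
1/sqrt(d1) = 1/sqrt(9e-06) = 333.333;  1/sqrt(d2) = 71.6115
k = (sigma1 - sigma2) / (1/sqrt(d1) - 1/sqrt(d2)) = (349.3 - 134.7) / (333.333 - 71.6115) = 0.819954 MPa*m^0.5
sigma0 = sigma1 - k/sqrt(d1) = 349.3 - 0.819954*333.333 = 75.9818 MPa
sigma_y(d3) = 75.9818 + 0.819954 / sqrt(3.3e-05) = 218.7 MPa


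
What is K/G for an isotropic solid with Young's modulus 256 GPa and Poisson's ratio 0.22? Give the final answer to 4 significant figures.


G = E / (2*(1+nu))
G = 256 / (2*(1+0.22)) = 104.918 GPa
K = E / (3*(1-2*nu))
K = 256 / (3*(1-2*0.22)) = 152.381 GPa
K/G = 152.381 / 104.918 = 1.452


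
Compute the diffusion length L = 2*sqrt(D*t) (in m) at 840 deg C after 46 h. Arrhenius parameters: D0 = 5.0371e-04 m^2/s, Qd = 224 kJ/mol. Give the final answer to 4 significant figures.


Step 1: D = D0 * exp(-Qd/(R*T))
T = 1113.15 K
D = 5.0371e-04 * exp(-224e3 / (8.314 * 1113.15)) = 1.55091e-14 m^2/s
Step 2: L = 2*sqrt(D*t)
t = 46 h = 165600 s
L = 2*sqrt(1.55091e-14 * 165600) = 1.014e-04 m


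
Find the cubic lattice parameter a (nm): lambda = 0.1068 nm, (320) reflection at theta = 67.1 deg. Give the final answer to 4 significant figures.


d = lambda / (2*sin(theta))
d = 0.1068 / (2*sin(67.1 deg))
d = 0.0579688 nm
a = d * sqrt(h^2+k^2+l^2) = 0.0579688 * sqrt(13)
a = 0.209 nm


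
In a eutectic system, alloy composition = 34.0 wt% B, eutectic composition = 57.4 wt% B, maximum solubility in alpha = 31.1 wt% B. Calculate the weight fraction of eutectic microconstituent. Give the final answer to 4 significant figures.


f_primary = (C_e - C0) / (C_e - C_alpha_max)
f_primary = (57.4 - 34.0) / (57.4 - 31.1)
f_primary = 0.889734
f_eutectic = 1 - 0.889734 = 0.1103


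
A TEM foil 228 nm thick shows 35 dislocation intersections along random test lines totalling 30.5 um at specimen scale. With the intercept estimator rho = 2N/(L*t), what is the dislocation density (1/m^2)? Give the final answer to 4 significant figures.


rho = 2N / (L * t)
L = 30.5 um = 3.05e-05 m, t = 228 nm = 2.28e-07 m
rho = 2 * 35 / (3.05e-05 * 2.28e-07)
rho = 1.007e+13 1/m^2


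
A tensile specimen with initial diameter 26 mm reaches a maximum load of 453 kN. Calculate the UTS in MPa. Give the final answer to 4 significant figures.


A0 = pi*(d/2)^2 = pi*(26/2)^2 = 530.929 mm^2
UTS = F_max / A0 = 453*1000 / 530.929
UTS = 853.2 MPa


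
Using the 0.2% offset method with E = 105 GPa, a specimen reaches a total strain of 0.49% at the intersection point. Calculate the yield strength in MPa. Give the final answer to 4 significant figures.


Offset strain = 0.002
Elastic strain at yield = total_strain - offset = 4.9e-03 - 0.002 = 2.9e-03
sigma_y = E * elastic_strain = 105000 * 2.9e-03
sigma_y = 304.5 MPa


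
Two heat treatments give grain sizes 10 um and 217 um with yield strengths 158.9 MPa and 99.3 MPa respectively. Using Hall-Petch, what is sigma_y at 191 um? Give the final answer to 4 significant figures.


sigma_y = sigma0 + k / sqrt(d)
1/sqrt(d1) = 1/sqrt(1e-05) = 316.228;  1/sqrt(d2) = 67.8844
k = (sigma1 - sigma2) / (1/sqrt(d1) - 1/sqrt(d2)) = (158.9 - 99.3) / (316.228 - 67.8844) = 0.23999 MPa*m^0.5
sigma0 = sigma1 - k/sqrt(d1) = 158.9 - 0.23999*316.228 = 83.0084 MPa
sigma_y(d3) = 83.0084 + 0.23999 / sqrt(1.91e-04) = 100.4 MPa


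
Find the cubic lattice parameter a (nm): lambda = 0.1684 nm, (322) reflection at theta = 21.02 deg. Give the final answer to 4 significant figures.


d = lambda / (2*sin(theta))
d = 0.1684 / (2*sin(21.02 deg))
d = 0.234741 nm
a = d * sqrt(h^2+k^2+l^2) = 0.234741 * sqrt(17)
a = 0.9679 nm


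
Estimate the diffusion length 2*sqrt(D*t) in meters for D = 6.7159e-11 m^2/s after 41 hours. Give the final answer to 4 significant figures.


t = 41 hr = 147600 s
Diffusion length = 2*sqrt(D*t)
= 2*sqrt(6.7159e-11 * 147600)
= 6.297e-03 m


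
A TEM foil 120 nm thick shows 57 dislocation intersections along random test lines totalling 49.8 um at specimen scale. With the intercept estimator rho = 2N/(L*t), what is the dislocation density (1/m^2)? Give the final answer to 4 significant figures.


rho = 2N / (L * t)
L = 49.8 um = 4.98e-05 m, t = 120 nm = 1.2e-07 m
rho = 2 * 57 / (4.98e-05 * 1.2e-07)
rho = 1.908e+13 1/m^2


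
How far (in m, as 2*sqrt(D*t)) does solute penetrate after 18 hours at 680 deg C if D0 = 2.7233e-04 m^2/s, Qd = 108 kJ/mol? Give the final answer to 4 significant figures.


Step 1: D = D0 * exp(-Qd/(R*T))
T = 953.15 K
D = 2.7233e-04 * exp(-108e3 / (8.314 * 953.15)) = 3.28286e-10 m^2/s
Step 2: L = 2*sqrt(D*t)
t = 18 h = 64800 s
L = 2*sqrt(3.28286e-10 * 64800) = 9.225e-03 m


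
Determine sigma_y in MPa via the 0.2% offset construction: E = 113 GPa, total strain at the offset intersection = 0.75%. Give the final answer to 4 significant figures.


Offset strain = 0.002
Elastic strain at yield = total_strain - offset = 7.5e-03 - 0.002 = 5.5e-03
sigma_y = E * elastic_strain = 113000 * 5.5e-03
sigma_y = 621.5 MPa


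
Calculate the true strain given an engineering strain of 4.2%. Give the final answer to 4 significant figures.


epsilon_true = ln(1 + epsilon_eng)
epsilon_true = ln(1 + 0.042)
epsilon_true = 0.04114


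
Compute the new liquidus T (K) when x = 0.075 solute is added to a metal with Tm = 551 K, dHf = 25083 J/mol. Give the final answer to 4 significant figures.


dT = R*Tm^2*x / dHf
dT = 8.314 * 551^2 * 0.075 / 25083
dT = 7.54736 K
T_new = 551 - 7.54736 = 543.5 K


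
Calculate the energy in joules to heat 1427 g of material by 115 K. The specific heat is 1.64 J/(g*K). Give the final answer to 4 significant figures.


Q = m * cp * dT
Q = 1427 * 1.64 * 115
Q = 269100 J


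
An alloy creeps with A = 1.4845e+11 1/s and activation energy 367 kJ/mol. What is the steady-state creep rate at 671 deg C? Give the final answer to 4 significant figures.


rate = A * exp(-Q / (R*T))
T = 671 + 273.15 = 944.15 K
rate = 1.4845e+11 * exp(-367e3 / (8.314 * 944.15))
rate = 7.358e-10 1/s


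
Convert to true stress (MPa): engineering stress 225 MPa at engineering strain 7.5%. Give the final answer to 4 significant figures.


sigma_true = sigma_eng * (1 + epsilon_eng)
sigma_true = 225 * (1 + 0.075)
sigma_true = 241.9 MPa


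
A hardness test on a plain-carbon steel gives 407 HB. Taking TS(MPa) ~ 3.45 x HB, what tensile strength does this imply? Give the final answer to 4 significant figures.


TS (MPa) = 3.45 * HB
TS = 3.45 * 407
TS = 1404 MPa


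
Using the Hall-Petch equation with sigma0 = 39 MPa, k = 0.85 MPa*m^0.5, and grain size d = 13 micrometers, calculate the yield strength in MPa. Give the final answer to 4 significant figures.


sigma_y = sigma0 + k / sqrt(d)
d = 13 um = 1.3e-05 m
sigma_y = 39 + 0.85 / sqrt(1.3e-05)
sigma_y = 274.7 MPa


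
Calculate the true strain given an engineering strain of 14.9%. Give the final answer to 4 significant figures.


epsilon_true = ln(1 + epsilon_eng)
epsilon_true = ln(1 + 0.149)
epsilon_true = 0.1389


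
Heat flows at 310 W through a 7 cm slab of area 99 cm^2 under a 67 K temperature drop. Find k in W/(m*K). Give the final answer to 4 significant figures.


k = Q*L / (A*dT)
L = 0.07 m, A = 9.9e-03 m^2
k = 310 * 0.07 / (9.9e-03 * 67)
k = 32.72 W/(m*K)


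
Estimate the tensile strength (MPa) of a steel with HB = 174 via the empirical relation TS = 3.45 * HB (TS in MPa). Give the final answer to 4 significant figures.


TS (MPa) = 3.45 * HB
TS = 3.45 * 174
TS = 600.3 MPa


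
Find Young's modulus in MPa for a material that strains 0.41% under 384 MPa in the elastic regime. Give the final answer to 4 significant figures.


E = sigma / epsilon
epsilon = 0.41% = 4.1e-03
E = 384 / 4.1e-03
E = 93660 MPa


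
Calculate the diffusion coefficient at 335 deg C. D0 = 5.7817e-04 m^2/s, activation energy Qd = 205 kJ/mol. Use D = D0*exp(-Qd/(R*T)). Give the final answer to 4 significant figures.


D = D0 * exp(-Qd / (R*T))
T = 608.15 K
D = 5.7817e-04 * exp(-205e3 / (8.314 * 608.15))
D = 1.425e-21 m^2/s


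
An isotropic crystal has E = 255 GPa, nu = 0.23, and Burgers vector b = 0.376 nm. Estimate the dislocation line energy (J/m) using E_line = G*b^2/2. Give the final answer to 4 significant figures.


Step 1: G = E / (2*(1+nu))
G = 255 / (2*(1+0.23)) = 103.659 GPa = 1.03659e+11 Pa
Step 2: E_line = G*b^2/2
b = 0.376 nm = 3.76e-10 m
E_line = 0.5 * 1.03659e+11 * (3.76e-10)^2 = 7.327e-09 J/m


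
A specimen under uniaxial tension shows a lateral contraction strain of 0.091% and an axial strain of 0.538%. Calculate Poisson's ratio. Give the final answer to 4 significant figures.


nu = -epsilon_lat / epsilon_axial
Lateral strain is contraction (negative), so using magnitudes:
nu = 0.091 / 0.538
nu = 0.1691


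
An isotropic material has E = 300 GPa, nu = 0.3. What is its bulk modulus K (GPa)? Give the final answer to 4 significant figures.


K = E / (3*(1-2*nu))
K = 300 / (3*(1-2*0.3))
K = 250 GPa


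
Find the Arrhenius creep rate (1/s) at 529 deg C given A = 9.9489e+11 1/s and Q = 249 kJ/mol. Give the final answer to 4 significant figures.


rate = A * exp(-Q / (R*T))
T = 529 + 273.15 = 802.15 K
rate = 9.9489e+11 * exp(-249e3 / (8.314 * 802.15))
rate = 6.064e-05 1/s


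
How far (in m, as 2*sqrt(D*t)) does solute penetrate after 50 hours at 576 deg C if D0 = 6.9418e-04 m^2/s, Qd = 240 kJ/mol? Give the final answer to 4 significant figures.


Step 1: D = D0 * exp(-Qd/(R*T))
T = 849.15 K
D = 6.9418e-04 * exp(-240e3 / (8.314 * 849.15)) = 1.19556e-18 m^2/s
Step 2: L = 2*sqrt(D*t)
t = 50 h = 180000 s
L = 2*sqrt(1.19556e-18 * 180000) = 9.278e-07 m


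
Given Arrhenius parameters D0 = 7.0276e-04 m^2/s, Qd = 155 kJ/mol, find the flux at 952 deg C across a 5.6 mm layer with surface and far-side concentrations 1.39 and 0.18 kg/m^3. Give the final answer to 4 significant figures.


Step 1: D = D0 * exp(-Qd/(R*T))
T = 952 + 273.15 = 1225.15 K
D = 7.0276e-04 * exp(-155e3 / (8.314 * 1225.15)) = 1.7302e-10 m^2/s
Step 2: J = D * (C1 - C2) / dx
J = 1.7302e-10 * (1.39 - 0.18) / 5.6e-03
J = 3.738e-08 kg/(m^2*s)


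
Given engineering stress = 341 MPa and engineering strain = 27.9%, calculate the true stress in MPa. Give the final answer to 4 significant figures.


sigma_true = sigma_eng * (1 + epsilon_eng)
sigma_true = 341 * (1 + 0.279)
sigma_true = 436.1 MPa


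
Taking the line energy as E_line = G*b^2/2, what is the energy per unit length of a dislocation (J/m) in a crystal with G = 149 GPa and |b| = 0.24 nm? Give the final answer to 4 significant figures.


E = G*b^2/2
b = 0.24 nm = 2.4e-10 m
G = 149 GPa = 1.49e+11 Pa
E = 0.5 * 1.49e+11 * (2.4e-10)^2
E = 4.291e-09 J/m


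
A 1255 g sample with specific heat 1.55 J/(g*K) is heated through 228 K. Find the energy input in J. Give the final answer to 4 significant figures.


Q = m * cp * dT
Q = 1255 * 1.55 * 228
Q = 443500 J


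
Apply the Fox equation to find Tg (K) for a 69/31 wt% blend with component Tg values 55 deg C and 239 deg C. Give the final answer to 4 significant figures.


1/Tg = w1/Tg1 + w2/Tg2 (in Kelvin)
Tg1 = 328.15 K, Tg2 = 512.15 K
1/Tg = 0.69/328.15 + 0.31/512.15
Tg = 369.3 K


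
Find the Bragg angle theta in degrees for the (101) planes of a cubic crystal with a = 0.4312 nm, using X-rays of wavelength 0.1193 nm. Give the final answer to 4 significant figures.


d = a / sqrt(h^2+k^2+l^2)
d = 0.4312 / sqrt(2) = 0.304904 nm
lambda = 2*d*sin(theta)  =>  sin(theta) = lambda / (2*d)
sin(theta) = 0.1193 / (2 * 0.304904) = 0.195635
theta = 11.28 deg


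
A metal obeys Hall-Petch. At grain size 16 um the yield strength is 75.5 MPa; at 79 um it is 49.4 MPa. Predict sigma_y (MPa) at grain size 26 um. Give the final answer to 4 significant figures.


sigma_y = sigma0 + k / sqrt(d)
1/sqrt(d1) = 1/sqrt(1.6e-05) = 250;  1/sqrt(d2) = 112.509
k = (sigma1 - sigma2) / (1/sqrt(d1) - 1/sqrt(d2)) = (75.5 - 49.4) / (250 - 112.509) = 0.18983 MPa*m^0.5
sigma0 = sigma1 - k/sqrt(d1) = 75.5 - 0.18983*250 = 28.0424 MPa
sigma_y(d3) = 28.0424 + 0.18983 / sqrt(2.6e-05) = 65.27 MPa


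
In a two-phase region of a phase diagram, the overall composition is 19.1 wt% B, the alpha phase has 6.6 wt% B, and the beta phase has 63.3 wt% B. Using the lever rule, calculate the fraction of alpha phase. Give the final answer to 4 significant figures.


f_alpha = (C_beta - C0) / (C_beta - C_alpha)
f_alpha = (63.3 - 19.1) / (63.3 - 6.6)
f_alpha = 0.7795


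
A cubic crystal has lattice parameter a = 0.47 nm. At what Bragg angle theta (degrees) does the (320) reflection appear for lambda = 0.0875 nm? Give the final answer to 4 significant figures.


d = a / sqrt(h^2+k^2+l^2)
d = 0.47 / sqrt(13) = 0.130355 nm
lambda = 2*d*sin(theta)  =>  sin(theta) = lambda / (2*d)
sin(theta) = 0.0875 / (2 * 0.130355) = 0.335623
theta = 19.61 deg


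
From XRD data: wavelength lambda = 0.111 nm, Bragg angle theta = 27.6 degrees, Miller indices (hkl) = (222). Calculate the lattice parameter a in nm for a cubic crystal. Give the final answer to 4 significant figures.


d = lambda / (2*sin(theta))
d = 0.111 / (2*sin(27.6 deg))
d = 0.119794 nm
a = d * sqrt(h^2+k^2+l^2) = 0.119794 * sqrt(12)
a = 0.415 nm


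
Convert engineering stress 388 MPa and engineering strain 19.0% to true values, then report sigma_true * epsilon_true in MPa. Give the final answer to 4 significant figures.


sigma_true = sigma_eng * (1 + epsilon_eng)
sigma_true = 388 * (1 + 0.19) = 461.72 MPa
epsilon_true = ln(1 + epsilon_eng)
epsilon_true = ln(1 + 0.19) = 0.173953
sigma_true * epsilon_true = 461.72 * 0.173953 = 80.32 MPa


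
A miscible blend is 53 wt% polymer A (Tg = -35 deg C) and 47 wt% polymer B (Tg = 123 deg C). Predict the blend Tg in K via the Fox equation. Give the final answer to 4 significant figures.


1/Tg = w1/Tg1 + w2/Tg2 (in Kelvin)
Tg1 = 238.15 K, Tg2 = 396.15 K
1/Tg = 0.53/238.15 + 0.47/396.15
Tg = 293.1 K


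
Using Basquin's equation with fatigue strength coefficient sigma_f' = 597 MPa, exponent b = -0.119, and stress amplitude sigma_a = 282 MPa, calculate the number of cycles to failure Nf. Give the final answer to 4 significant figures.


sigma_a = sigma_f' * (2*Nf)^b
2*Nf = (sigma_a / sigma_f')^(1/b)
2*Nf = (282 / 597)^(1/-0.119)
2*Nf = 545.993
Nf = 273 cycles


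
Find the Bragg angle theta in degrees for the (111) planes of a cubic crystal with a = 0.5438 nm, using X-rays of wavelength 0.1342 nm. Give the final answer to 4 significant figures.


d = a / sqrt(h^2+k^2+l^2)
d = 0.5438 / sqrt(3) = 0.313963 nm
lambda = 2*d*sin(theta)  =>  sin(theta) = lambda / (2*d)
sin(theta) = 0.1342 / (2 * 0.313963) = 0.213719
theta = 12.34 deg


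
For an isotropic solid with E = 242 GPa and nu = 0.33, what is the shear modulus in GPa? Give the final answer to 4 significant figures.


G = E / (2*(1+nu))
G = 242 / (2*(1+0.33))
G = 90.98 GPa


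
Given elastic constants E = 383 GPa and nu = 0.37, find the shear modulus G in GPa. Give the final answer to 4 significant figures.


G = E / (2*(1+nu))
G = 383 / (2*(1+0.37))
G = 139.8 GPa


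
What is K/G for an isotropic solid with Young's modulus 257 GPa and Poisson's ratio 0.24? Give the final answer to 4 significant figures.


G = E / (2*(1+nu))
G = 257 / (2*(1+0.24)) = 103.629 GPa
K = E / (3*(1-2*nu))
K = 257 / (3*(1-2*0.24)) = 164.744 GPa
K/G = 164.744 / 103.629 = 1.59


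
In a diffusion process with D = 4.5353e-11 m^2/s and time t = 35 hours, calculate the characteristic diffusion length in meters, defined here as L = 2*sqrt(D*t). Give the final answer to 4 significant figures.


t = 35 hr = 126000 s
Diffusion length = 2*sqrt(D*t)
= 2*sqrt(4.5353e-11 * 126000)
= 4.781e-03 m


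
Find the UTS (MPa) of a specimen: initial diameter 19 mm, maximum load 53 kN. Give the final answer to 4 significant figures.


A0 = pi*(d/2)^2 = pi*(19/2)^2 = 283.529 mm^2
UTS = F_max / A0 = 53*1000 / 283.529
UTS = 186.9 MPa


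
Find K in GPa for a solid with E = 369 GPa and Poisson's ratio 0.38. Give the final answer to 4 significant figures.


K = E / (3*(1-2*nu))
K = 369 / (3*(1-2*0.38))
K = 512.5 GPa


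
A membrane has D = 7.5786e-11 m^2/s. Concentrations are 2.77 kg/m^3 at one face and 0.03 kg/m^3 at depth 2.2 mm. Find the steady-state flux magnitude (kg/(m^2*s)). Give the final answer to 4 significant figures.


J = -D * (dC/dx) = D * (C1 - C2) / dx
J = 7.5786e-11 * (2.77 - 0.03) / 2.2e-03
J = 9.439e-08 kg/(m^2*s)


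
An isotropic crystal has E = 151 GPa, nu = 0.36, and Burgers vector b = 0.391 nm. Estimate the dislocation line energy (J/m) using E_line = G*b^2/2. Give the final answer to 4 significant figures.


Step 1: G = E / (2*(1+nu))
G = 151 / (2*(1+0.36)) = 55.5147 GPa = 5.55147e+10 Pa
Step 2: E_line = G*b^2/2
b = 0.391 nm = 3.91e-10 m
E_line = 0.5 * 5.55147e+10 * (3.91e-10)^2 = 4.244e-09 J/m


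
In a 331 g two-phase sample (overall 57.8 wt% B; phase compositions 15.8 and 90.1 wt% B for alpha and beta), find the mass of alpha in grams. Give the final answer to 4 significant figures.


f_alpha = (C_beta - C0) / (C_beta - C_alpha)
f_alpha = (90.1 - 57.8) / (90.1 - 15.8) = 0.434724
m_alpha = f_alpha * m_total = 0.434724 * 331 = 143.9 g


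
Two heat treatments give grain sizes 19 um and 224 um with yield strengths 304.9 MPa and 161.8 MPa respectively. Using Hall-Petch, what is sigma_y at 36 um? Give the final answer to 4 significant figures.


sigma_y = sigma0 + k / sqrt(d)
1/sqrt(d1) = 1/sqrt(1.9e-05) = 229.416;  1/sqrt(d2) = 66.8153
k = (sigma1 - sigma2) / (1/sqrt(d1) - 1/sqrt(d2)) = (304.9 - 161.8) / (229.416 - 66.8153) = 0.880072 MPa*m^0.5
sigma0 = sigma1 - k/sqrt(d1) = 304.9 - 0.880072*229.416 = 102.998 MPa
sigma_y(d3) = 102.998 + 0.880072 / sqrt(3.6e-05) = 249.7 MPa
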